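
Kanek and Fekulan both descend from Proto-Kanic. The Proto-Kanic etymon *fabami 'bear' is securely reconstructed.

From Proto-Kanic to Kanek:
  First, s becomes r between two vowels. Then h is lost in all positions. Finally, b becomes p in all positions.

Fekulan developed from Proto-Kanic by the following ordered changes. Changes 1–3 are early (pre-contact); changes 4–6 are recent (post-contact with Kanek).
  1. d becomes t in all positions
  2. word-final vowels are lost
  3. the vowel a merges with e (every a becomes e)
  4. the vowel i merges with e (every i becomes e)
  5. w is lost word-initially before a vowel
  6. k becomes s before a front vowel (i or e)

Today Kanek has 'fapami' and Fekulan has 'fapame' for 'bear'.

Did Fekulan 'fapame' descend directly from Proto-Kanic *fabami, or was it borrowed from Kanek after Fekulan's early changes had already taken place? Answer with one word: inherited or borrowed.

If inherited, *fabami would pass through all of Fekulan's changes:
Fekulan: *fabami
  fabami (rule 1 does not apply)
  fabami → fabam   [apocope]
  fabam → febem   [vowel merger]
  febem (rule 4 does not apply)
  febem (rule 5 does not apply)
  febem (rule 6 does not apply)
  giving Fekulan febem.
If borrowed from Kanek 'fapami' after the early changes, it would undergo only the recent ones:
  rule 4 (vowel merger): fapami → fapame
  rule 5 (glide loss): no change (fapame)
  rule 6 (palatalisation): no change (fapame)
  ⇒ as a loan: fapame
Fekulan 'fapame' matches the loan outcome 'fapame', not the inherited 'febem' — it skipped the early Fekulan changes, so it was borrowed from Kanek.

borrowed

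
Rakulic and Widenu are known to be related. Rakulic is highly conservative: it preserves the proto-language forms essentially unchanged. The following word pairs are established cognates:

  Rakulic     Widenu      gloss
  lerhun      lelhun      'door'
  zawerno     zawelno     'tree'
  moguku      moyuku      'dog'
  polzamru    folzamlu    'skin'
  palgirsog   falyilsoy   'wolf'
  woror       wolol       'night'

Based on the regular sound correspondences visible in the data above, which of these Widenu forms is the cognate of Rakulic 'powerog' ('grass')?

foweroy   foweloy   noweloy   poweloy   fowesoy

foweloy

polzamru ~ folzamlu — Rakulic p corresponds to Widenu f word-initially before a back vowel.
woror ~ wolol — Rakulic r corresponds to Widenu l between vowels (before a back vowel).
palgirsog ~ falyilsoy — Rakulic g corresponds to Widenu y word-finally.
Applying these to Rakulic 'powerog':
  powerog → fowerog   (p→f word-initially before a back vowel)
  fowerog → fowelog   (r→l between vowels (before a back vowel))
  fowelog → foweloy   (g→y word-finally)
So the Widenu cognate is 'foweloy'.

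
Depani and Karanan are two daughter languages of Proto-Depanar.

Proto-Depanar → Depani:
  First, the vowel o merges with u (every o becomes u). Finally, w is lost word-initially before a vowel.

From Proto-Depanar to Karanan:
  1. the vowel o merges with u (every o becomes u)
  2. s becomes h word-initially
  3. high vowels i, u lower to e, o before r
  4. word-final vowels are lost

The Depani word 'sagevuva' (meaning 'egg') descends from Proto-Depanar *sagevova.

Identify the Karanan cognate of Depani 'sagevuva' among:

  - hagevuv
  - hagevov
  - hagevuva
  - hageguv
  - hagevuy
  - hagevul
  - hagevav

hagevuv

Karanan: start from *sagevova.
  rule 1 (vowel merger): sagevova → sagevuva
  rule 2 (debuccalisation): sagevuva → hagevuva
  rule 3: no change — hagevuva
  rule 4 (apocope): hagevuva → hagevuv
  ⇒ Karanan hagevuv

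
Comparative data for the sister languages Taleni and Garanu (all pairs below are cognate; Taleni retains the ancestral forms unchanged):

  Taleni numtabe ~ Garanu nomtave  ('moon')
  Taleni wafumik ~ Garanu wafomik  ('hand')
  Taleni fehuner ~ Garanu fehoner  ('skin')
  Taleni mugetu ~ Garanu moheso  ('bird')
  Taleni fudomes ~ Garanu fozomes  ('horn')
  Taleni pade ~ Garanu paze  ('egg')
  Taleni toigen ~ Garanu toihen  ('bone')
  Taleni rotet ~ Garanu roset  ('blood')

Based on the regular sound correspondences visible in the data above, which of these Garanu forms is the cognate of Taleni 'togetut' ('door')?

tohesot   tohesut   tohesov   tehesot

mugetu ~ moheso, toigen ~ toihen — Taleni g corresponds to Garanu h between vowels (before a front vowel).
mugetu ~ moheso — Taleni t corresponds to Garanu s between vowels (before a back vowel).
mugetu ~ moheso, fudomes ~ fozomes — Taleni u corresponds to Garanu o after a consonant, before a consonant other than r, m, n, p, b, f, v.
Applying these to Taleni 'togetut':
  togetut → tohetut   (g→h between vowels (before a front vowel))
  tohetut → tohesut   (t→s between vowels (before a back vowel))
  tohesut → tohesot   (u→o after a consonant, before a consonant other than r, m, n, p, b, f, v)
So the Garanu cognate is 'tohesot'.

tohesot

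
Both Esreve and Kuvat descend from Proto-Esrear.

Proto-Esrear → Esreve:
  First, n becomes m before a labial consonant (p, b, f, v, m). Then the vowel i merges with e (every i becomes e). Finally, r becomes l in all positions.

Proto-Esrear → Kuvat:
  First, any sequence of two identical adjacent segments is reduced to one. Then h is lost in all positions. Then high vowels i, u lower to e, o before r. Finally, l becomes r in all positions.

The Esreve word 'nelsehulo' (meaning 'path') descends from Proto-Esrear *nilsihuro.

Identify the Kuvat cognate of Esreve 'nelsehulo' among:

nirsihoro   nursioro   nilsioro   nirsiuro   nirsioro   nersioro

Kuvat: *nilsihuro > nilsiuro > nilsioro > nirsioro  (by h-loss, pre-rhotic lowering, unconditioned shift)

nirsioro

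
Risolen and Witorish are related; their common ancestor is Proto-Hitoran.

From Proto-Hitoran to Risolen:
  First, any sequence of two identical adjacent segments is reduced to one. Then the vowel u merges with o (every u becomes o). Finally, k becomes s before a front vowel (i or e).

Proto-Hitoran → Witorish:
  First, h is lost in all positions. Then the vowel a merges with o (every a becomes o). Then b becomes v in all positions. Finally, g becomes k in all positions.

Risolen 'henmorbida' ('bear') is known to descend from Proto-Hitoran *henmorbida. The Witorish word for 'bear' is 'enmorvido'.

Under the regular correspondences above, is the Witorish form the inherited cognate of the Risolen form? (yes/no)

Derive the expected Witorish reflex of *henmorbida:
Witorish: *henmorbida
  henmorbida → enmorbida   [h-loss]
  enmorbida → enmorbido   [vowel merger]
  enmorbido → enmorvido   [unconditioned shift]
  enmorvido (rule 4 does not apply)
  giving Witorish enmorvido.
Witorish 'enmorvido' matches the regular reflex exactly, so the pair is cognate.

yes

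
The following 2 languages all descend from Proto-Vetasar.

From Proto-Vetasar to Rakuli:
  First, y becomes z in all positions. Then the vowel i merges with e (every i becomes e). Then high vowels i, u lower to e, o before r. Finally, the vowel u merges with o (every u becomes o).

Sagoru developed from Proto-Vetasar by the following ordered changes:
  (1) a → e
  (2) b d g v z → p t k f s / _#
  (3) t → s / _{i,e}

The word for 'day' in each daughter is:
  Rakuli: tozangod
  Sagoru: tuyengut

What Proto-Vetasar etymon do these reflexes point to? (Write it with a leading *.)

*tuyangud

Position 2: Rakuli has o, Sagoru has u. Sagoru preserves u here (none of its changes turn any other segment into u), so the proto-segment is *u.
Position 8: Rakuli has d, Sagoru has t. Rakuli preserves d here (none of its changes turn any other segment into d), so the proto-segment is *d.
Position 7: Rakuli has o, Sagoru has u. Sagoru preserves u here (none of its changes turn any other segment into u), so the proto-segment is *u.
This points to *tuyangud. Verify forward in each daughter:
Rakuli: start from *tuyangud.
  rule 1 (unconditioned shift): tuyangud → tuzangud
  rule 2: no change — tuzangud
  rule 3: no change — tuzangud
  rule 4 (vowel merger): tuzangud → tozangod
  ⇒ Rakuli tozangod
Sagoru: *tuyangud
  tuyangud → tuyengud   [vowel merger]
  tuyengud → tuyengut   [final devoicing]
  tuyengut (rule 3 does not apply)
  giving Sagoru tuyengut.
Only *tuyangud yields all of Rakuli tozangod, Sagoru tuyengut.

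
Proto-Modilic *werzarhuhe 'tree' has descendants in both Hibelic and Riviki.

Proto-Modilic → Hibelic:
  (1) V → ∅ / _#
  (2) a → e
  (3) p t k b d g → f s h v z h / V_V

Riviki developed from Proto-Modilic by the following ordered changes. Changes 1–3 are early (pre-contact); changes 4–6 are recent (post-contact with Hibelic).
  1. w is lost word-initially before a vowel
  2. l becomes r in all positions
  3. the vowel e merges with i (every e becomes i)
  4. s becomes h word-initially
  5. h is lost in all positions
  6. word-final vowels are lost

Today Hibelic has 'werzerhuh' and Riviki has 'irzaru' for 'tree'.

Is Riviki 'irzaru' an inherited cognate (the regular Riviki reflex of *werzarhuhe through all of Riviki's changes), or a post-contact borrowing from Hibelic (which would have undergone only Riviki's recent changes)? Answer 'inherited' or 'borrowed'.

If inherited, *werzarhuhe would pass through all of Riviki's changes:
Riviki: *werzarhuhe
  werzarhuhe → erzarhuhe   [glide loss]
  erzarhuhe (rule 2 does not apply)
  erzarhuhe → irzarhuhi   [vowel merger]
  irzarhuhi (rule 4 does not apply)
  irzarhuhi → irzarui   [h-loss]
  irzarui → irzaru   [apocope]
  giving Riviki irzaru.
If borrowed from Hibelic 'werzerhuh' after the early changes, it would undergo only the recent ones:
  rule 4 (debuccalisation): no change (werzerhuh)
  rule 5 (h-loss): werzerhuh → werzeru
  rule 6 (apocope): werzeru → werzer
  ⇒ as a loan: werzer
Riviki 'irzaru' matches the inherited outcome exactly, so it is an inherited cognate, not a loan.

inherited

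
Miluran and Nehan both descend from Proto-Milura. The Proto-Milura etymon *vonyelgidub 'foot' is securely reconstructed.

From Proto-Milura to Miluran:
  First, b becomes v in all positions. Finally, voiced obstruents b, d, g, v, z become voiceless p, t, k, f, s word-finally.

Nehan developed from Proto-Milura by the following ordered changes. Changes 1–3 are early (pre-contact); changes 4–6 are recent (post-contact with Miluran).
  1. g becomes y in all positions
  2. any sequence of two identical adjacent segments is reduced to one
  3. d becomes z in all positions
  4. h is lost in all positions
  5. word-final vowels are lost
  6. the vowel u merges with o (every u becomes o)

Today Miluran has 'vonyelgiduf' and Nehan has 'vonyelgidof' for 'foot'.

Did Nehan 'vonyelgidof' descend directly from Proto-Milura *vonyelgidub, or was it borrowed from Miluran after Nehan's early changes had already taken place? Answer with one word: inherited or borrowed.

If inherited, *vonyelgidub would pass through all of Nehan's changes:
Nehan: *vonyelgidub > vonyelyidub > vonyelyizub > vonyelyizob  (by unconditioned shift, unconditioned shift, vowel merger)
If borrowed from Miluran 'vonyelgiduf' after the early changes, it would undergo only the recent ones:
  rule 4 (h-loss): no change (vonyelgiduf)
  rule 5 (apocope): no change (vonyelgiduf)
  rule 6 (vowel merger): vonyelgiduf → vonyelgidof
  ⇒ as a loan: vonyelgidof
Nehan 'vonyelgidof' matches the loan outcome 'vonyelgidof', not the inherited 'vonyelyizob' — it skipped the early Nehan changes, so it was borrowed from Miluran.

borrowed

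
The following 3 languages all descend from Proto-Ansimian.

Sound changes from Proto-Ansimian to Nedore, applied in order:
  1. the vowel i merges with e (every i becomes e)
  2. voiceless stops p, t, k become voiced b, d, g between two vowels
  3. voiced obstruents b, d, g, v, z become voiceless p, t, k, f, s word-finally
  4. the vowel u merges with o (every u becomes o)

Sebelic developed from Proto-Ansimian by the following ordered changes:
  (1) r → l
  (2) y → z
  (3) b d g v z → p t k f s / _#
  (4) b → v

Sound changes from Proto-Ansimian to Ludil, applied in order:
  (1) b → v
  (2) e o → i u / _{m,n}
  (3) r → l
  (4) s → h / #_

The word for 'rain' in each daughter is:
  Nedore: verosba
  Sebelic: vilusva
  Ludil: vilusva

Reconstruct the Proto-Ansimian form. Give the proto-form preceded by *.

*virusba

Position 2: Nedore has e, Sebelic has i, Ludil has i. Sebelic preserves i here (none of its changes turn any other segment into i), so the proto-segment is *i.
Position 6: Nedore has b, Sebelic has v, Ludil has v. Taking the neighbouring segments as reconstructed: Nedore b can only go back to *b; Sebelic v could go back to *b or *v; Ludil v could go back to *b or *v — the one source consistent with every daughter is *b.
Position 4: Nedore has o, Sebelic has u, Ludil has u. Sebelic preserves u here (none of its changes turn any other segment into u), so the proto-segment is *u.
This points to *virusba. Verify forward in each daughter:
Nedore: *virusba
  virusba → verusba   [vowel merger]
  verusba (rule 2 does not apply)
  verusba (rule 3 does not apply)
  verusba → verosba   [vowel merger]
  giving Nedore verosba.
Sebelic: *virusba
  virusba → vilusba   [unconditioned shift]
  vilusba (rule 2 does not apply)
  vilusba (rule 3 does not apply)
  vilusba → vilusva   [unconditioned shift]
  giving Sebelic vilusva.
Ludil: *virusba > virusva > vilusva  (by unconditioned shift, unconditioned shift)
Only *virusba yields all of Nedore verosba, Sebelic vilusva, Ludil vilusva.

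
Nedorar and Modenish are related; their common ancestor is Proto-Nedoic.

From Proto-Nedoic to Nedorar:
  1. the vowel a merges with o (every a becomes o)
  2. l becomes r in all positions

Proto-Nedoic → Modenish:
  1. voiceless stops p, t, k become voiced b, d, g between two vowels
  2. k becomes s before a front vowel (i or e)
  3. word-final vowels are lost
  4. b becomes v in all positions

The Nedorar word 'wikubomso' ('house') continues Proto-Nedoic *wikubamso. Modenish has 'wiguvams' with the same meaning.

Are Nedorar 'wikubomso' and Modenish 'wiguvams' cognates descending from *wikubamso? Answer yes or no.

yes

Derive the expected Modenish reflex of *wikubamso:
Modenish: *wikubamso
  wikubamso → wigubamso   [intervocalic voicing]
  wigubamso (rule 2 does not apply)
  wigubamso → wigubams   [apocope]
  wigubams → wiguvams   [unconditioned shift]
  giving Modenish wiguvams.
Modenish 'wiguvams' matches the regular reflex exactly, so the pair is cognate.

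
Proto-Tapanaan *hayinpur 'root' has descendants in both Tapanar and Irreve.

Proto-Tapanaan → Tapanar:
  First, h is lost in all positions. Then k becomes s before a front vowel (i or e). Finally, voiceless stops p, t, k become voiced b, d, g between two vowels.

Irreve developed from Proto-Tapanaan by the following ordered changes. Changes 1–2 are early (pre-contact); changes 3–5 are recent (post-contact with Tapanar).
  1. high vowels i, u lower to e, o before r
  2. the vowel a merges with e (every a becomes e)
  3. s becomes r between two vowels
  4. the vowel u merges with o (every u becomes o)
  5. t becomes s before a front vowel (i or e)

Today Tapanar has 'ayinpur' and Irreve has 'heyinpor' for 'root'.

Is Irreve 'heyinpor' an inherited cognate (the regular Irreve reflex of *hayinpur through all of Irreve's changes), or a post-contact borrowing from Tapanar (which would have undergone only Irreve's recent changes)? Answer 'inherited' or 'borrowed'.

If inherited, *hayinpur would pass through all of Irreve's changes:
Irreve: *hayinpur
  hayinpur → hayinpor   [pre-rhotic lowering]
  hayinpor → heyinpor   [vowel merger]
  heyinpor (rule 3 does not apply)
  heyinpor (rule 4 does not apply)
  heyinpor (rule 5 does not apply)
  giving Irreve heyinpor.
If borrowed from Tapanar 'ayinpur' after the early changes, it would undergo only the recent ones:
  rule 3 (rhotacism): no change (ayinpur)
  rule 4 (vowel merger): ayinpur → ayinpor
  rule 5 (palatalisation): no change (ayinpor)
  ⇒ as a loan: ayinpor
Irreve 'heyinpor' matches the inherited outcome exactly, so it is an inherited cognate, not a loan.

inherited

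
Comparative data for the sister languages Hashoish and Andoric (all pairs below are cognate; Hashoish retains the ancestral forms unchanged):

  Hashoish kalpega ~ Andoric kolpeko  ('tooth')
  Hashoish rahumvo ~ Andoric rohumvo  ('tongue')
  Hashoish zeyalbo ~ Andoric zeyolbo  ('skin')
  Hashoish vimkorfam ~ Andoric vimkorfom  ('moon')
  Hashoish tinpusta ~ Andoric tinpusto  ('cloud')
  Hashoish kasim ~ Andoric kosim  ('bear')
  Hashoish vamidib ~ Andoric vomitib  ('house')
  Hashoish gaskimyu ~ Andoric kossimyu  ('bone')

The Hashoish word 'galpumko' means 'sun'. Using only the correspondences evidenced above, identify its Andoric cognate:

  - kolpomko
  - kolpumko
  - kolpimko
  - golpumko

kolpumko

gaskimyu ~ kossimyu — Hashoish g corresponds to Andoric k word-initially before a back vowel.
kalpega ~ kolpeko, rahumvo ~ rohumvo — Hashoish a corresponds to Andoric o after a consonant, before a consonant other than r, m, n, p, b, f, v.
Applying these to Hashoish 'galpumko':
  galpumko → kalpumko   (g→k word-initially before a back vowel)
  kalpumko → kolpumko   (a→o after a consonant, before a consonant other than r, m, n, p, b, f, v)
So the Andoric cognate is 'kolpumko'.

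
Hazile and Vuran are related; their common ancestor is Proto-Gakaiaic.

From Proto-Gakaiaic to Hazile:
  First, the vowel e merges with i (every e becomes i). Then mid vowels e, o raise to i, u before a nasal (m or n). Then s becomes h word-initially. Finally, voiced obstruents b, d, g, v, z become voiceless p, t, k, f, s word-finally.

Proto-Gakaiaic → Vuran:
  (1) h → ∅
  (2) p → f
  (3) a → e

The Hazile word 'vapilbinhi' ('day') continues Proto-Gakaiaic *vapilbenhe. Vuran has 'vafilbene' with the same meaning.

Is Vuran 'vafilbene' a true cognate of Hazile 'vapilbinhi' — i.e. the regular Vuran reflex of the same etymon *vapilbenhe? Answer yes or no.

no

Derive the expected Vuran reflex of *vapilbenhe:
Vuran: start from *vapilbenhe.
  rule 1 (h-loss): vapilbenhe → vapilbene
  rule 2 (unconditioned shift): vapilbene → vafilbene
  rule 3 (vowel merger): vafilbene → vefilbene
  ⇒ Vuran vefilbene
The regular Vuran reflex would be 'vefilbene', but the attested form is 'vafilbene'. The correspondence is irregular, so they are not cognates (the Vuran form has a different source).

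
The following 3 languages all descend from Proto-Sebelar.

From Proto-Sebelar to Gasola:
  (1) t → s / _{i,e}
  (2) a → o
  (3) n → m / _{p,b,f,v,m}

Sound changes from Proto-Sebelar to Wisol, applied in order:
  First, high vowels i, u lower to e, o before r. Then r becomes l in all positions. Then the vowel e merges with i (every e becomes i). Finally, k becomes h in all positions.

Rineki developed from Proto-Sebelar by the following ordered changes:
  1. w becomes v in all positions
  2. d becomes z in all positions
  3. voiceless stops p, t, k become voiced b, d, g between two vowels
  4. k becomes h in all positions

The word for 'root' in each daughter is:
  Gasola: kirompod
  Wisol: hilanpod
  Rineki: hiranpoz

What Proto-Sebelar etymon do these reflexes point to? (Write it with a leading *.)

*kiranpod

Position 5: Gasola has m, Wisol has n, Rineki has n. Wisol preserves n here (none of its changes turn any other segment into n), so the proto-segment is *n.
Position 3: Gasola has r, Wisol has l, Rineki has r. Gasola preserves r here (none of its changes turn any other segment into r), so the proto-segment is *r.
Position 1: Gasola has k, Wisol has h, Rineki has h. Gasola preserves k here (none of its changes turn any other segment into k), so the proto-segment is *k.
Verify the candidate proto-form against each daughter:
Gasola: *kiranpod
  kiranpod (rule 1 does not apply)
  kiranpod → kironpod   [vowel merger]
  kironpod → kirompod   [nasal place assimilation]
  giving Gasola kirompod.
Wisol: *kiranpod > keranpod > kelanpod > kilanpod > hilanpod  (by pre-rhotic lowering, unconditioned shift, vowel merger, unconditioned shift)
Rineki: *kiranpod
  kiranpod (rule 1 does not apply)
  kiranpod → kiranpoz   [unconditioned shift]
  kiranpoz (rule 3 does not apply)
  kiranpoz → hiranpoz   [unconditioned shift]
  giving Rineki hiranpoz.
*kiranpod is the unique common source.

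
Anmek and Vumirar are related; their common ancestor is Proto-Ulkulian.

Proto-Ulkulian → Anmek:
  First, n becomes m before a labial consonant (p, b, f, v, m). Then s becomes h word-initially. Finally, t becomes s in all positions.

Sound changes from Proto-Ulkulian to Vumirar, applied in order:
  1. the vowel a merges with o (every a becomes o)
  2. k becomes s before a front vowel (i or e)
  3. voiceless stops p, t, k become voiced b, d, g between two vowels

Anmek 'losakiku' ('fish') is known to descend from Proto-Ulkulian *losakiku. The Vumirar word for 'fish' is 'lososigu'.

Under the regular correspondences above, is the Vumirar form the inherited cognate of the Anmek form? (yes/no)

yes

Derive the expected Vumirar reflex of *losakiku:
Vumirar: *losakiku
  losakiku → losokiku   [vowel merger]
  losokiku → lososiku   [palatalisation]
  lososiku → lososigu   [intervocalic voicing]
  giving Vumirar lososigu.
Vumirar 'lososigu' matches the regular reflex exactly, so the pair is cognate.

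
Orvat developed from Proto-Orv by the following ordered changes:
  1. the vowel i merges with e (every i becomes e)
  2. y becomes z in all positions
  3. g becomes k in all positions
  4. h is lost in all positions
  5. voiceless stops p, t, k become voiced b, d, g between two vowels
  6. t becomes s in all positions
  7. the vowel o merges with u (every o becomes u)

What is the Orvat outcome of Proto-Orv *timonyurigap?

Orvat: *timonyurigap
  timonyurigap → temonyuregap   [vowel merger]
  temonyuregap → temonzuregap   [unconditioned shift]
  temonzuregap → temonzurekap   [unconditioned shift]
  temonzurekap (rule 4 does not apply)
  temonzurekap → temonzuregap   [intervocalic voicing]
  temonzuregap → semonzuregap   [unconditioned shift]
  semonzuregap → semunzuregap   [vowel merger]
  giving Orvat semunzuregap.

semunzuregap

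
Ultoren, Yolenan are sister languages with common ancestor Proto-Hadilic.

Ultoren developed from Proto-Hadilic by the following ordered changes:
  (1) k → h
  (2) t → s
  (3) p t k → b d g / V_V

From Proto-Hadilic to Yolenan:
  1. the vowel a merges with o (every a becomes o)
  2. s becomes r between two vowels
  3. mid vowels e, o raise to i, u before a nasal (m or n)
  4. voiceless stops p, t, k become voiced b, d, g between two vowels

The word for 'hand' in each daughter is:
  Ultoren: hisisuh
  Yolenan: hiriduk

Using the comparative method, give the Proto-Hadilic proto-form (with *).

Position 5: Ultoren has s, Yolenan has d. Taking the neighbouring segments as reconstructed: Ultoren s could go back to *t or *s; Yolenan d could go back to *t or *d — the one source consistent with every daughter is *t.
Position 7: Ultoren has h, Yolenan has k. Yolenan preserves k here (none of its changes turn any other segment into k), so the proto-segment is *k.
Verify the candidate proto-form against each daughter:
Ultoren: *hisituk
  hisituk → hisituh   [unconditioned shift]
  hisituh → hisisuh   [unconditioned shift]
  hisisuh (rule 3 does not apply)
  giving Ultoren hisisuh.
Yolenan: start from *hisituk.
  rule 1: no change — hisituk
  rule 2 (rhotacism): hisituk → hirituk
  rule 3: no change — hirituk
  rule 4 (intervocalic voicing): hirituk → hiriduk
  ⇒ Yolenan hiriduk
*hisituk is the unique common source.

*hisituk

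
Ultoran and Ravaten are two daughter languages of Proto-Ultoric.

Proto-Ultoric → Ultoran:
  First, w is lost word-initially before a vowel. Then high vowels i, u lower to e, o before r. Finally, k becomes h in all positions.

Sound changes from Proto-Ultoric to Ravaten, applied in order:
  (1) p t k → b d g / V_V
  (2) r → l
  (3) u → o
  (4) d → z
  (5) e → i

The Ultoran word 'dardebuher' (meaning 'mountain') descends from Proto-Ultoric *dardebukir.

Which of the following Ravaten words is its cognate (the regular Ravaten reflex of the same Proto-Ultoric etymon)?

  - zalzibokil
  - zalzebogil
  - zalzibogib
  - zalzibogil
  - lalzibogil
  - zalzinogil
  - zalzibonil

zalzibogil

Ravaten: *dardebukir > dardebugir > daldebugil > daldebogil > zalzebogil > zalzibogil  (by intervocalic voicing, unconditioned shift, vowel merger, unconditioned shift, vowel merger)
Only 'zalzibogil' matches the regular Ravaten development of *dardebukir.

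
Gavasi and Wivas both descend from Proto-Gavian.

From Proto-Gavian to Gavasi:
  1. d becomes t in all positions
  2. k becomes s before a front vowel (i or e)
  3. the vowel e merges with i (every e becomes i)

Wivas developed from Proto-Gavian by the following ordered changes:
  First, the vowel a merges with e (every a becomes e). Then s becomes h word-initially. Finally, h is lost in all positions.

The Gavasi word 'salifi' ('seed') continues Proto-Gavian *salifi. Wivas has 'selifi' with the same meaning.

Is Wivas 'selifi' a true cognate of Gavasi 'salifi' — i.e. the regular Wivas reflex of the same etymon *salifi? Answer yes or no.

Derive the expected Wivas reflex of *salifi:
Wivas: *salifi
  salifi → selifi   [vowel merger]
  selifi → helifi   [debuccalisation]
  helifi → elifi   [h-loss]
  giving Wivas elifi.
The regular Wivas reflex would be 'elifi', but the attested form is 'selifi'. The correspondence is irregular, so they are not cognates (the Wivas form has a different source).

no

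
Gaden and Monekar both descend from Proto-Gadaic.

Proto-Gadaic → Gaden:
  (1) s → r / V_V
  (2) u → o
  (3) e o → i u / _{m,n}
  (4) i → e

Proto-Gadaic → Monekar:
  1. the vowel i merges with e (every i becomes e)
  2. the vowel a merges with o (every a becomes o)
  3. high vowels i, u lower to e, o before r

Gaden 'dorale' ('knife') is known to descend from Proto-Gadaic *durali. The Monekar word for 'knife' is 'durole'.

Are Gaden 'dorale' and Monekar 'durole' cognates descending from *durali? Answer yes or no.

no

Derive the expected Monekar reflex of *durali:
Monekar: *durali
  durali → durale   [vowel merger]
  durale → durole   [vowel merger]
  durole → dorole   [pre-rhotic lowering]
  giving Monekar dorole.
The regular Monekar reflex would be 'dorole', but the attested form is 'durole'. The correspondence is irregular, so they are not cognates (the Monekar form has a different source).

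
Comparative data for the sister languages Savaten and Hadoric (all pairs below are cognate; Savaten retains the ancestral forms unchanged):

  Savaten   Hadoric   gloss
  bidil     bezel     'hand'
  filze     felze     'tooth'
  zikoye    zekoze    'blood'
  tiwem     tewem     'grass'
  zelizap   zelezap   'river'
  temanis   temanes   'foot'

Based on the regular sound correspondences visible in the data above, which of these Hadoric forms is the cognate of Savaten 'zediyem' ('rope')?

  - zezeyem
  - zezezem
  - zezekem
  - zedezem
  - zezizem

zezezem

bidil ~ bezel — Savaten d corresponds to Hadoric z between vowels (before a front vowel).
bidil ~ bezel, filze ~ felze — Savaten i corresponds to Hadoric e after a consonant, before a consonant other than r, m, n, p, b, f, v.
zikoye ~ zekoze — Savaten y corresponds to Hadoric z between vowels (before a front vowel).
Applying these to Savaten 'zediyem':
  zediyem → zeziyem   (d→z between vowels (before a front vowel))
  zeziyem → zezeyem   (i→e after a consonant, before a consonant other than r, m, n, p, b, f, v)
  zezeyem → zezezem   (y→z between vowels (before a front vowel))
So the Hadoric cognate is 'zezezem'.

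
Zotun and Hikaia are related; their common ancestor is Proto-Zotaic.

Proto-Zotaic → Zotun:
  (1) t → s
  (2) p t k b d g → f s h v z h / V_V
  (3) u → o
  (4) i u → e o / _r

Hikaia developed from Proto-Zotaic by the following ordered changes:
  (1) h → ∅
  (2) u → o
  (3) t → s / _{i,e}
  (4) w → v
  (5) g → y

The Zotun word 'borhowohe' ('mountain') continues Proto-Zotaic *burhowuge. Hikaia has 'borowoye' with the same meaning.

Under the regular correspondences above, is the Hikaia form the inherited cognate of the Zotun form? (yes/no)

Derive the expected Hikaia reflex of *burhowuge:
Hikaia: start from *burhowuge.
  rule 1 (h-loss): burhowuge → burowuge
  rule 2 (vowel merger): burowuge → borowoge
  rule 3: no change — borowoge
  rule 4 (unconditioned shift): borowoge → borovoge
  rule 5 (unconditioned shift): borovoge → borovoye
  ⇒ Hikaia borovoye
The regular Hikaia reflex would be 'borovoye', but the attested form is 'borowoye'. The correspondence is irregular, so they are not cognates (the Hikaia form has a different source).

no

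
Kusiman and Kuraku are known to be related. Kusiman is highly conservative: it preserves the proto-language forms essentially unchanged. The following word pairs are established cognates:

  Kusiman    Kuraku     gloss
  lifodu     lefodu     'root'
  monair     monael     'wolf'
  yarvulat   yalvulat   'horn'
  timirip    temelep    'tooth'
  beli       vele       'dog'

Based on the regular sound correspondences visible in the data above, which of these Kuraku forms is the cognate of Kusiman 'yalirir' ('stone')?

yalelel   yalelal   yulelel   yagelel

yalelel

timirip ~ temelep — Kusiman i corresponds to Kuraku e after a consonant, before r.
timirip ~ temelep — Kusiman r corresponds to Kuraku l between vowels (before a front vowel).
monair ~ monael — Kusiman r corresponds to Kuraku l word-finally.
Applying these to Kusiman 'yalirir':
  yalirir → yalerir   (i→e after a consonant, before r)
  yalerir → yalelir   (r→l between vowels (before a front vowel))
  yalelir → yaleler   (i→e after a consonant, before r)
  yaleler → yalelel   (r→l word-finally)
So the Kuraku cognate is 'yalelel'.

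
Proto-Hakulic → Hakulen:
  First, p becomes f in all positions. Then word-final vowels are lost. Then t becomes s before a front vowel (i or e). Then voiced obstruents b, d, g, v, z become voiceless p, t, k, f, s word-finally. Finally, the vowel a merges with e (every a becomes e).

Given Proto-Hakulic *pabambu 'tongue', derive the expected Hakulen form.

Hakulen: *pabambu
  pabambu → fabambu   [unconditioned shift]
  fabambu → fabamb   [apocope]
  fabamb (rule 3 does not apply)
  fabamb → fabamp   [final devoicing]
  fabamp → febemp   [vowel merger]
  giving Hakulen febemp.

febemp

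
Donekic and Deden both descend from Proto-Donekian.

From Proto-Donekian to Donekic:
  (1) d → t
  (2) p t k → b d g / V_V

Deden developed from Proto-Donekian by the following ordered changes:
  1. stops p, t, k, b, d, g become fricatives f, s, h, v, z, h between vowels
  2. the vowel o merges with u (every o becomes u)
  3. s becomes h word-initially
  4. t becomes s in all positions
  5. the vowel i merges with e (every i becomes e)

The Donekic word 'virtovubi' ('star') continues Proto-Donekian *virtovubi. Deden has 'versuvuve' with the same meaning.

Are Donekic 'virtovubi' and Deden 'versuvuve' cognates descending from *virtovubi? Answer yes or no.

Derive the expected Deden reflex of *virtovubi:
Deden: *virtovubi
  virtovubi → virtovuvi   [intervocalic lenition]
  virtovuvi → virtuvuvi   [vowel merger]
  virtuvuvi (rule 3 does not apply)
  virtuvuvi → virsuvuvi   [unconditioned shift]
  virsuvuvi → versuvuve   [vowel merger]
  giving Deden versuvuve.
Deden 'versuvuve' matches the regular reflex exactly, so the pair is cognate.

yes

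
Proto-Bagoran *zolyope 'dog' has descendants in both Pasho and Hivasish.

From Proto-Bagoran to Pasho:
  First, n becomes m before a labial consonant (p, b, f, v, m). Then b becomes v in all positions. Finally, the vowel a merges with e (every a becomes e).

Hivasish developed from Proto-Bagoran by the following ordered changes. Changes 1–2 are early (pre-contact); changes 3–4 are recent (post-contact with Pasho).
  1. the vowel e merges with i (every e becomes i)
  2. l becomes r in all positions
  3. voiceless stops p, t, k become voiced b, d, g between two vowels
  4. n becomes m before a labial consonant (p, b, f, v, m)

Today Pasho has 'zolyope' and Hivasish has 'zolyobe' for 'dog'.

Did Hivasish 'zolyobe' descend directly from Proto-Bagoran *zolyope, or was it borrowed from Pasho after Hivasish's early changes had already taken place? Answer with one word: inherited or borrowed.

borrowed

If inherited, *zolyope would pass through all of Hivasish's changes:
Hivasish: *zolyope > zolyopi > zoryopi > zoryobi  (by vowel merger, unconditioned shift, intervocalic voicing)
If borrowed from Pasho 'zolyope' after the early changes, it would undergo only the recent ones:
  rule 3 (intervocalic voicing): zolyope → zolyobe
  rule 4 (nasal place assimilation): no change (zolyobe)
  ⇒ as a loan: zolyobe
Hivasish 'zolyobe' matches the loan outcome 'zolyobe', not the inherited 'zoryobi' — it skipped the early Hivasish changes, so it was borrowed from Pasho.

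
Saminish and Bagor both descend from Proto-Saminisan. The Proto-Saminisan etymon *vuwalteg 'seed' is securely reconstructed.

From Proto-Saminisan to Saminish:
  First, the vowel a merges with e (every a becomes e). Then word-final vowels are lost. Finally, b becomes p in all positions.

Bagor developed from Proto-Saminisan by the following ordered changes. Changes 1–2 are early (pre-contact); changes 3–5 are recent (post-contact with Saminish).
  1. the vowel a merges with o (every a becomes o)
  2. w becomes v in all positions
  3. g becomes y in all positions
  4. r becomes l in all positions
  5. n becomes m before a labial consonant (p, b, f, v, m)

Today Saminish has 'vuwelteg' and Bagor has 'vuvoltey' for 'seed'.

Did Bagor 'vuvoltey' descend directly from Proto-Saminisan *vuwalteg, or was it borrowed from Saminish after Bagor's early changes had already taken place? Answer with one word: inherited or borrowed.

inherited

If inherited, *vuwalteg would pass through all of Bagor's changes:
Bagor: *vuwalteg
  vuwalteg → vuwolteg   [vowel merger]
  vuwolteg → vuvolteg   [unconditioned shift]
  vuvolteg → vuvoltey   [unconditioned shift]
  vuvoltey (rule 4 does not apply)
  vuvoltey (rule 5 does not apply)
  giving Bagor vuvoltey.
If borrowed from Saminish 'vuwelteg' after the early changes, it would undergo only the recent ones:
  rule 3 (unconditioned shift): vuwelteg → vuweltey
  rule 4 (unconditioned shift): no change (vuweltey)
  rule 5 (nasal place assimilation): no change (vuweltey)
  ⇒ as a loan: vuweltey
Bagor 'vuvoltey' matches the inherited outcome exactly, so it is an inherited cognate, not a loan.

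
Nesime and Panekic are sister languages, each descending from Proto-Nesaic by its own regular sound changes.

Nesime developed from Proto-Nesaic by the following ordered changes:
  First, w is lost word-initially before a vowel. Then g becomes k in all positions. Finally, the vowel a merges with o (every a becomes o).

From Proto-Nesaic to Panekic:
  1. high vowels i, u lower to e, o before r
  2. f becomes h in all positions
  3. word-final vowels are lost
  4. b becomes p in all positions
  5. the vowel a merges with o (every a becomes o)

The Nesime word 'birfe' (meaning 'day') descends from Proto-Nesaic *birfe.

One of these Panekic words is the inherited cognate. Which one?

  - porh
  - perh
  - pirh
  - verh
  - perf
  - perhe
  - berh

perh

Panekic: start from *birfe.
  rule 1 (pre-rhotic lowering): birfe → berfe
  rule 2 (unconditioned shift): berfe → berhe
  rule 3 (apocope): berhe → berh
  rule 4 (unconditioned shift): berh → perh
  rule 5: no change — perh
  ⇒ Panekic perh
Only 'perh' matches the regular Panekic development of *birfe.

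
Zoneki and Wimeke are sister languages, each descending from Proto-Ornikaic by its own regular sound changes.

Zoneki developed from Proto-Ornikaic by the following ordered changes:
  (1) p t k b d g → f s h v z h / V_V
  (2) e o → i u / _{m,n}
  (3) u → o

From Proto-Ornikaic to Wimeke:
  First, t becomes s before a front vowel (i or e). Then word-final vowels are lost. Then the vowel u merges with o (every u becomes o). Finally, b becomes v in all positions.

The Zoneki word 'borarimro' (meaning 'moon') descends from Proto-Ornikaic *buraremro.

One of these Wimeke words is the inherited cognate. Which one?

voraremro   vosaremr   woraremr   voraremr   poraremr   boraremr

voraremr

Wimeke: start from *buraremro.
  rule 1: no change — buraremro
  rule 2 (apocope): buraremro → buraremr
  rule 3 (vowel merger): buraremr → boraremr
  rule 4 (unconditioned shift): boraremr → voraremr
  ⇒ Wimeke voraremr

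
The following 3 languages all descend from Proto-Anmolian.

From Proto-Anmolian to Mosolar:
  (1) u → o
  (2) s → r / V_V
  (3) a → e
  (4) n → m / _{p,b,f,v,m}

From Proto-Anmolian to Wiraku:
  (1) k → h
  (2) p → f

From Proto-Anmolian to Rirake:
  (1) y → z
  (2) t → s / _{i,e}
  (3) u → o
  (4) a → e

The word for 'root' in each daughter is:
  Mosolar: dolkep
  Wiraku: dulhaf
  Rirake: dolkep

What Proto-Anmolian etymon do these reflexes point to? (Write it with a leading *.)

*dulkap

Position 4: Mosolar has k, Wiraku has h, Rirake has k. Mosolar preserves k here (none of its changes turn any other segment into k), so the proto-segment is *k.
Position 2: Mosolar has o, Wiraku has u, Rirake has o. Wiraku preserves u here (none of its changes turn any other segment into u), so the proto-segment is *u.
Position 5: Mosolar has e, Wiraku has a, Rirake has e. Wiraku preserves a here (none of its changes turn any other segment into a), so the proto-segment is *a.
This points to *dulkap. Verify forward in each daughter:
Mosolar: *dulkap > dolkap > dolkep  (by vowel merger, vowel merger)
Wiraku: *dulkap
  dulkap → dulhap   [unconditioned shift]
  dulhap → dulhaf   [unconditioned shift]
  giving Wiraku dulhaf.
Rirake: *dulkap > dolkap > dolkep  (by vowel merger, vowel merger)
*dulkap is the unique common source.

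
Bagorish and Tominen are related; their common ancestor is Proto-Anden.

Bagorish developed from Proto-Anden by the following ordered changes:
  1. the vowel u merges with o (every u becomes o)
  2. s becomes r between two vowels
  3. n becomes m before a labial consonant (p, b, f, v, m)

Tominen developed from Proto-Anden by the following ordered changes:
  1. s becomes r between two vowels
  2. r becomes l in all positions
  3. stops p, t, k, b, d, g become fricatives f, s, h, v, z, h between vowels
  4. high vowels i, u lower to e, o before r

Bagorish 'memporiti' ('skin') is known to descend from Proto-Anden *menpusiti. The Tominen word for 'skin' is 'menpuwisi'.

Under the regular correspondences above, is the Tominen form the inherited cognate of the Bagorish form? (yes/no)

Derive the expected Tominen reflex of *menpusiti:
Tominen: *menpusiti
  menpusiti → menpuriti   [rhotacism]
  menpuriti → menpuliti   [unconditioned shift]
  menpuliti → menpulisi   [intervocalic lenition]
  menpulisi (rule 4 does not apply)
  giving Tominen menpulisi.
The regular Tominen reflex would be 'menpulisi', but the attested form is 'menpuwisi'. The correspondence is irregular, so they are not cognates (the Tominen form has a different source).

no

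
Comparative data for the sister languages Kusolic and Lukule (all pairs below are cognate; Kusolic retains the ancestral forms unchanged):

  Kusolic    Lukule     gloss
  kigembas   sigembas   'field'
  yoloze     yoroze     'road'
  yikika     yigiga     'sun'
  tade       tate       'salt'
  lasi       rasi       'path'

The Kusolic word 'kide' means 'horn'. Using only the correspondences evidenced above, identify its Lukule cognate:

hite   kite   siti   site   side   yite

site

kigembas ~ sigembas — Kusolic k corresponds to Lukule s word-initially before a front vowel.
tade ~ tate — Kusolic d corresponds to Lukule t between vowels (before a front vowel).
Applying these to Kusolic 'kide':
  kide → side   (k→s word-initially before a front vowel)
  side → site   (d→t between vowels (before a front vowel))
So the Lukule cognate is 'site'.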